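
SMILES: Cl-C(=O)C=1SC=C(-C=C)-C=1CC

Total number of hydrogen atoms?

Hydrogens are implicit in SMILES; fill each atom to its normal valence:
  3 × C (aromatic): no H
  2 × C: 2 H each → 4
  1 × C: 3 H
  1 × C (aromatic): 1 H
  1 × C: 1 H
  1 × C: no H
  1 × Cl: no H
  1 × O: no H
  1 × S (aromatic): no H
  Total hydrogens = 9.

9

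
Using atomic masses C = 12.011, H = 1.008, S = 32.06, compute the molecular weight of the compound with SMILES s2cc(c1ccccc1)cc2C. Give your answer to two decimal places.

Molecular formula: C11H10S.
M = 11×12.011 + 10×1.008 + 1×32.06 = 174.26 g/mol.

174.26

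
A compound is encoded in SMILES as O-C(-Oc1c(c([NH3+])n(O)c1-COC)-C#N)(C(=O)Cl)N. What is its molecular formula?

C9H12ClN4O5+

Heavy atoms from the SMILES: 9 C, 1 Cl, 4 N, 5 O.
Implicit hydrogens by atom environment:
  4 × C (aromatic): no H
  3 × C: no H
  3 × O: no H
  2 × O: 1 H each → 2
  1 × C: 3 H
  1 × C: 2 H
  1 × Cl: no H
  1 × N (charge +1): 3 H
  1 × N: 2 H
  1 × N (aromatic): no H
  1 × N: no H
  Total hydrogens = 12.
Net charge +1.
Molecular formula: C9H12ClN4O5+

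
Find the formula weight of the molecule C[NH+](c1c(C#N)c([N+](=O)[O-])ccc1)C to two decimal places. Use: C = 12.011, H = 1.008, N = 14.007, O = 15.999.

192.20

Molecular formula: C9H10N3O2+.
M = 9×12.011 + 10×1.008 + 3×14.007 + 2×15.999 = 192.20 g/mol.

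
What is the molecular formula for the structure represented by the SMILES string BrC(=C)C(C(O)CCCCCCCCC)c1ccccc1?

Heavy atoms from the SMILES: 1 Br, 19 C, 1 O.
Implicit hydrogens by atom environment:
  9 × C: 2 H each → 18
  5 × C (aromatic): 1 H each → 5
  2 × C: 1 H each → 2
  1 × Br: no H
  1 × C: 3 H
  1 × C: no H
  1 × C (aromatic): no H
  1 × O: 1 H
  Total hydrogens = 29.
Molecular formula: C19H29BrO

C19H29BrO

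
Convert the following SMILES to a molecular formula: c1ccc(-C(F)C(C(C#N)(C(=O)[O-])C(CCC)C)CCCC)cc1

Heavy atoms from the SMILES: 20 C, 1 F, 1 N, 2 O.
Implicit hydrogens by atom environment:
  5 × C: 2 H each → 10
  5 × C (aromatic): 1 H each → 5
  3 × C: 3 H each → 9
  3 × C: 1 H each → 3
  3 × C: no H
  1 × C (aromatic): no H
  1 × F: no H
  1 × N: no H
  1 × O: no H
  1 × O (charge -1): no H
  Total hydrogens = 27.
Net charge -1.
Molecular formula: C20H27FNO2-

C20H27FNO2-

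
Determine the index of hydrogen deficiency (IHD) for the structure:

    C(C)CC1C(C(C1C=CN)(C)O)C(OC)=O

3

Molecular formula from the SMILES: C12H21NO3.
DoU = (2C + 2 + N − H − X)/2 = (2·12 + 2 + 1 − 21 − 0)/2 = 6/2 = 3.
(Structurally: 1 ring(s) + 2 π bond(s) = 3.)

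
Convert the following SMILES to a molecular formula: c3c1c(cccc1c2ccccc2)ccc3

Heavy atoms from the SMILES: 16 C.
Implicit hydrogens by atom environment:
  12 × C (aromatic): 1 H each → 12
  4 × C (aromatic): no H
  Total hydrogens = 12.
Molecular formula: C16H12

C16H12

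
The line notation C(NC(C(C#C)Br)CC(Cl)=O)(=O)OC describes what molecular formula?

C8H9BrClNO3

Heavy atoms from the SMILES: 1 Br, 8 C, 1 Cl, 1 N, 3 O.
Implicit hydrogens by atom environment:
  3 × C: 1 H each → 3
  3 × C: no H
  3 × O: no H
  1 × Br: no H
  1 × C: 3 H
  1 × C: 2 H
  1 × Cl: no H
  1 × N: 1 H
  Total hydrogens = 9.
Molecular formula: C8H9BrClNO3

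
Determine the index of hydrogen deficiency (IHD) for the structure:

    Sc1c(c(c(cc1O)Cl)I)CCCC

4

Molecular formula from the SMILES: C10H12ClIOS.
DoU = (2C + 2 + N − H − X)/2 = (2·10 + 2 + 0 − 12 − 2)/2 = 8/2 = 4.
(Structurally: 1 ring(s) + 3 π bond(s) = 4.)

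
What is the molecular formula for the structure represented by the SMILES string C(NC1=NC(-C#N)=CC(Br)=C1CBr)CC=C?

C11H11Br2N3

Heavy atoms from the SMILES: 2 Br, 11 C, 3 N.
Implicit hydrogens by atom environment:
  4 × C: 2 H each → 8
  4 × C (aromatic): no H
  2 × Br: no H
  1 × C (aromatic): 1 H
  1 × C: 1 H
  1 × C: no H
  1 × N: 1 H
  1 × N (aromatic): no H
  1 × N: no H
  Total hydrogens = 11.
Molecular formula: C11H11Br2N3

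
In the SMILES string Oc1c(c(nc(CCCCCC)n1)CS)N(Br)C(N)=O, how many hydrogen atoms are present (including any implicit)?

19

Hydrogens are implicit in SMILES; fill each atom to its normal valence:
  6 × C: 2 H each → 12
  4 × C (aromatic): no H
  2 × N (aromatic): no H
  1 × Br: no H
  1 × C: 3 H
  1 × C: no H
  1 × N: 2 H
  1 × N: no H
  1 × O: 1 H
  1 × O: no H
  1 × S: 1 H
  Total hydrogens = 19.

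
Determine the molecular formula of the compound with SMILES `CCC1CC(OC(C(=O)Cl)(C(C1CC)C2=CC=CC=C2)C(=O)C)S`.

Heavy atoms from the SMILES: 19 C, 1 Cl, 3 O, 1 S.
Implicit hydrogens by atom environment:
  5 × C (aromatic): 1 H each → 5
  4 × C: 1 H each → 4
  3 × C: 3 H each → 9
  3 × C: 2 H each → 6
  3 × C: no H
  3 × O: no H
  1 × C (aromatic): no H
  1 × Cl: no H
  1 × S: 1 H
  Total hydrogens = 25.
Molecular formula: C19H25ClO3S

C19H25ClO3S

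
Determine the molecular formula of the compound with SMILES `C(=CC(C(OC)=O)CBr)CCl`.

Heavy atoms from the SMILES: 1 Br, 7 C, 1 Cl, 2 O.
Implicit hydrogens by atom environment:
  3 × C: 1 H each → 3
  2 × C: 2 H each → 4
  2 × O: no H
  1 × Br: no H
  1 × C: 3 H
  1 × C: no H
  1 × Cl: no H
  Total hydrogens = 10.
Molecular formula: C7H10BrClO2

C7H10BrClO2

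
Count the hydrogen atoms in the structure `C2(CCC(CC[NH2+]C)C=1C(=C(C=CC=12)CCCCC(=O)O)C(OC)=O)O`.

30

Hydrogens are implicit in SMILES; fill each atom to its normal valence:
  8 × C: 2 H each → 16
  4 × C (aromatic): no H
  3 × O: no H
  2 × C: 3 H each → 6
  2 × C (aromatic): 1 H each → 2
  2 × C: 1 H each → 2
  2 × C: no H
  2 × O: 1 H each → 2
  1 × N (charge +1): 2 H
  Total hydrogens = 30.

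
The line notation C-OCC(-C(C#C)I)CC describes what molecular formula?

Heavy atoms from the SMILES: 8 C, 1 I, 1 O.
Implicit hydrogens by atom environment:
  3 × C: 1 H each → 3
  2 × C: 3 H each → 6
  2 × C: 2 H each → 4
  1 × C: no H
  1 × I: no H
  1 × O: no H
  Total hydrogens = 13.
Molecular formula: C8H13IO

C8H13IO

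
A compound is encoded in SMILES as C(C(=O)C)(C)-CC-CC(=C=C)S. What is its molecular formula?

Heavy atoms from the SMILES: 10 C, 1 O, 1 S.
Implicit hydrogens by atom environment:
  4 × C: 2 H each → 8
  3 × C: no H
  2 × C: 3 H each → 6
  1 × C: 1 H
  1 × O: no H
  1 × S: 1 H
  Total hydrogens = 16.
Molecular formula: C10H16OS

C10H16OS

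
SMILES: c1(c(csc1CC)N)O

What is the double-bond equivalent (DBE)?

3

Molecular formula from the SMILES: C6H9NOS.
DoU = (2C + 2 + N − H − X)/2 = (2·6 + 2 + 1 − 9 − 0)/2 = 6/2 = 3.
(Structurally: 1 ring(s) + 2 π bond(s) = 3.)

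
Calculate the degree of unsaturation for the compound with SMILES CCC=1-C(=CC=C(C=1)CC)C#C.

Molecular formula from the SMILES: C12H14.
DoU = (2C + 2 + N − H − X)/2 = (2·12 + 2 + 0 − 14 − 0)/2 = 12/2 = 6.
(Structurally: 1 ring(s) + 5 π bond(s) = 6.)

6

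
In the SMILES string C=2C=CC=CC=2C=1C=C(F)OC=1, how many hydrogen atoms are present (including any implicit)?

7

Hydrogens are implicit in SMILES; fill each atom to its normal valence:
  7 × C (aromatic): 1 H each → 7
  3 × C (aromatic): no H
  1 × F: no H
  1 × O (aromatic): no H
  Total hydrogens = 7.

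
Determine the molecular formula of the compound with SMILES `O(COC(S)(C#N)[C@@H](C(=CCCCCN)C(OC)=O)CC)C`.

C15H26N2O4S

Heavy atoms from the SMILES: 15 C, 2 N, 4 O, 1 S.
Implicit hydrogens by atom environment:
  6 × C: 2 H each → 12
  4 × C: no H
  4 × O: no H
  3 × C: 3 H each → 9
  2 × C: 1 H each → 2
  1 × N: 2 H
  1 × N: no H
  1 × S: 1 H
  Total hydrogens = 26.
Molecular formula: C15H26N2O4S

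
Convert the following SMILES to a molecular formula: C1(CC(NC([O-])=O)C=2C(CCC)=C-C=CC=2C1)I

Heavy atoms from the SMILES: 14 C, 1 I, 1 N, 2 O.
Implicit hydrogens by atom environment:
  4 × C: 2 H each → 8
  3 × C (aromatic): 1 H each → 3
  3 × C (aromatic): no H
  2 × C: 1 H each → 2
  1 × C: 3 H
  1 × C: no H
  1 × I: no H
  1 × N: 1 H
  1 × O: no H
  1 × O (charge -1): no H
  Total hydrogens = 17.
Net charge -1.
Molecular formula: C14H17INO2-

C14H17INO2-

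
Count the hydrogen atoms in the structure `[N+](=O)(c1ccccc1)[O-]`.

Hydrogens are implicit in SMILES; fill each atom to its normal valence:
  5 × C (aromatic): 1 H each → 5
  1 × C (aromatic): no H
  1 × N (charge +1): no H
  1 × O: no H
  1 × O (charge -1): no H
  Total hydrogens = 5.

5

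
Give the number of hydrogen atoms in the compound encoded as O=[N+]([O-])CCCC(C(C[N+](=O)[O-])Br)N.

12

Hydrogens are implicit in SMILES; fill each atom to its normal valence:
  4 × C: 2 H each → 8
  2 × C: 1 H each → 2
  2 × N (charge +1): no H
  2 × O: no H
  2 × O (charge -1): no H
  1 × Br: no H
  1 × N: 2 H
  Total hydrogens = 12.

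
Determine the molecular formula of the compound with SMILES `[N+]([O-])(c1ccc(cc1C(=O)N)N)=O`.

Heavy atoms from the SMILES: 7 C, 3 N, 3 O.
Implicit hydrogens by atom environment:
  3 × C (aromatic): 1 H each → 3
  3 × C (aromatic): no H
  2 × N: 2 H each → 4
  2 × O: no H
  1 × C: no H
  1 × N (charge +1): no H
  1 × O (charge -1): no H
  Total hydrogens = 7.
Molecular formula: C7H7N3O3

C7H7N3O3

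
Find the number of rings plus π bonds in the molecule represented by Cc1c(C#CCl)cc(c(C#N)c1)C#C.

10

Molecular formula from the SMILES: C12H6ClN.
DoU = (2C + 2 + N − H − X)/2 = (2·12 + 2 + 1 − 6 − 1)/2 = 20/2 = 10.
(Structurally: 1 ring(s) + 9 π bond(s) = 10.)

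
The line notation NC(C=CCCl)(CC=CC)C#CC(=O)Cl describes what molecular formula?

Heavy atoms from the SMILES: 11 C, 2 Cl, 1 N, 1 O.
Implicit hydrogens by atom environment:
  4 × C: 1 H each → 4
  4 × C: no H
  2 × C: 2 H each → 4
  2 × Cl: no H
  1 × C: 3 H
  1 × N: 2 H
  1 × O: no H
  Total hydrogens = 13.
Molecular formula: C11H13Cl2NO

C11H13Cl2NO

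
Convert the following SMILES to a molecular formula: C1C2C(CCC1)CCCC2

Heavy atoms from the SMILES: 10 C.
Implicit hydrogens by atom environment:
  8 × C: 2 H each → 16
  2 × C: 1 H each → 2
  Total hydrogens = 18.
Molecular formula: C10H18

C10H18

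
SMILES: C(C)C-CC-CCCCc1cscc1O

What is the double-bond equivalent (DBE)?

3

Molecular formula from the SMILES: C13H22OS.
DoU = (2C + 2 + N − H − X)/2 = (2·13 + 2 + 0 − 22 − 0)/2 = 6/2 = 3.
(Structurally: 1 ring(s) + 2 π bond(s) = 3.)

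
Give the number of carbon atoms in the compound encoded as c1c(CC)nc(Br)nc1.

6

The symbol for carbon appears 6 times in the SMILES. Lowercase c denotes aromatic carbon and counts toward C.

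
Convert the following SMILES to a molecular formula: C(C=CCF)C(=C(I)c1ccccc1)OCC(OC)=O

Heavy atoms from the SMILES: 15 C, 1 F, 1 I, 3 O.
Implicit hydrogens by atom environment:
  5 × C (aromatic): 1 H each → 5
  3 × C: 2 H each → 6
  3 × C: no H
  3 × O: no H
  2 × C: 1 H each → 2
  1 × C: 3 H
  1 × C (aromatic): no H
  1 × F: no H
  1 × I: no H
  Total hydrogens = 16.
Molecular formula: C15H16FIO3

C15H16FIO3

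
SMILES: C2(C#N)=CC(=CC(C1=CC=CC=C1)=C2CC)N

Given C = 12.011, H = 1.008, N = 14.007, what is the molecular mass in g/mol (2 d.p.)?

Molecular formula: C15H14N2.
M = 15×12.011 + 14×1.008 + 2×14.007 = 222.29 g/mol.

222.29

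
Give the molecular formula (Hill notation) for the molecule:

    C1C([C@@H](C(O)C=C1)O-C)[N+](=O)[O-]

C7H11NO4

Heavy atoms from the SMILES: 7 C, 1 N, 4 O.
Implicit hydrogens by atom environment:
  5 × C: 1 H each → 5
  2 × O: no H
  1 × C: 3 H
  1 × C: 2 H
  1 × N (charge +1): no H
  1 × O: 1 H
  1 × O (charge -1): no H
  Total hydrogens = 11.
Molecular formula: C7H11NO4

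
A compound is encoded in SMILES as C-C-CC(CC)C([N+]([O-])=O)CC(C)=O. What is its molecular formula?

Heavy atoms from the SMILES: 10 C, 1 N, 3 O.
Implicit hydrogens by atom environment:
  4 × C: 2 H each → 8
  3 × C: 3 H each → 9
  2 × C: 1 H each → 2
  2 × O: no H
  1 × C: no H
  1 × N (charge +1): no H
  1 × O (charge -1): no H
  Total hydrogens = 19.
Molecular formula: C10H19NO3

C10H19NO3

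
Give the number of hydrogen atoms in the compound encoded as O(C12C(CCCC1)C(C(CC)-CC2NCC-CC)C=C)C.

Hydrogens are implicit in SMILES; fill each atom to its normal valence:
  10 × C: 2 H each → 20
  5 × C: 1 H each → 5
  3 × C: 3 H each → 9
  1 × C: no H
  1 × N: 1 H
  1 × O: no H
  Total hydrogens = 35.

35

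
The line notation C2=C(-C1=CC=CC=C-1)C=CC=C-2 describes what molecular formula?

C12H10

Heavy atoms from the SMILES: 12 C.
Implicit hydrogens by atom environment:
  10 × C (aromatic): 1 H each → 10
  2 × C (aromatic): no H
  Total hydrogens = 10.
Molecular formula: C12H10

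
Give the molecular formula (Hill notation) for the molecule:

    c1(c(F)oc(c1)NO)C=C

Heavy atoms from the SMILES: 6 C, 1 F, 1 N, 2 O.
Implicit hydrogens by atom environment:
  3 × C (aromatic): no H
  1 × C: 2 H
  1 × C (aromatic): 1 H
  1 × C: 1 H
  1 × F: no H
  1 × N: 1 H
  1 × O: 1 H
  1 × O (aromatic): no H
  Total hydrogens = 6.
Molecular formula: C6H6FNO2

C6H6FNO2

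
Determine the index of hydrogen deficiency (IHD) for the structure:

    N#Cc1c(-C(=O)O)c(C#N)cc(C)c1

9

Molecular formula from the SMILES: C10H6N2O2.
DoU = (2C + 2 + N − H − X)/2 = (2·10 + 2 + 2 − 6 − 0)/2 = 18/2 = 9.
(Structurally: 1 ring(s) + 8 π bond(s) = 9.)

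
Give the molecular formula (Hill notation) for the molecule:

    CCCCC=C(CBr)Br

Heavy atoms from the SMILES: 2 Br, 7 C.
Implicit hydrogens by atom environment:
  4 × C: 2 H each → 8
  2 × Br: no H
  1 × C: 3 H
  1 × C: 1 H
  1 × C: no H
  Total hydrogens = 12.
Molecular formula: C7H12Br2

C7H12Br2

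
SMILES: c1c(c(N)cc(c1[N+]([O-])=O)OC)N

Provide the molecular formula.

C7H9N3O3

Heavy atoms from the SMILES: 7 C, 3 N, 3 O.
Implicit hydrogens by atom environment:
  4 × C (aromatic): no H
  2 × C (aromatic): 1 H each → 2
  2 × N: 2 H each → 4
  2 × O: no H
  1 × C: 3 H
  1 × N (charge +1): no H
  1 × O (charge -1): no H
  Total hydrogens = 9.
Molecular formula: C7H9N3O3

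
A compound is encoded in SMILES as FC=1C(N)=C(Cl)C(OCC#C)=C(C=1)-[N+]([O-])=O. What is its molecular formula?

C9H6ClFN2O3

Heavy atoms from the SMILES: 9 C, 1 Cl, 1 F, 2 N, 3 O.
Implicit hydrogens by atom environment:
  5 × C (aromatic): no H
  2 × O: no H
  1 × C: 2 H
  1 × C (aromatic): 1 H
  1 × C: 1 H
  1 × C: no H
  1 × Cl: no H
  1 × F: no H
  1 × N: 2 H
  1 × N (charge +1): no H
  1 × O (charge -1): no H
  Total hydrogens = 6.
Molecular formula: C9H6ClFN2O3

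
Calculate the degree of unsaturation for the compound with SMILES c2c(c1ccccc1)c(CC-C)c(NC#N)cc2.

10

Molecular formula from the SMILES: C16H16N2.
DoU = (2C + 2 + N − H − X)/2 = (2·16 + 2 + 2 − 16 − 0)/2 = 20/2 = 10.
(Structurally: 2 ring(s) + 8 π bond(s) = 10.)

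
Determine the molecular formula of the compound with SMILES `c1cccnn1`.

C4H4N2

Heavy atoms from the SMILES: 4 C, 2 N.
Implicit hydrogens by atom environment:
  4 × C (aromatic): 1 H each → 4
  2 × N (aromatic): no H
  Total hydrogens = 4.
Molecular formula: C4H4N2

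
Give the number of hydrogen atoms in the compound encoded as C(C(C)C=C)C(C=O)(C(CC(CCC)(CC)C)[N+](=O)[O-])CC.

33

Hydrogens are implicit in SMILES; fill each atom to its normal valence:
  7 × C: 2 H each → 14
  5 × C: 3 H each → 15
  4 × C: 1 H each → 4
  2 × C: no H
  2 × O: no H
  1 × N (charge +1): no H
  1 × O (charge -1): no H
  Total hydrogens = 33.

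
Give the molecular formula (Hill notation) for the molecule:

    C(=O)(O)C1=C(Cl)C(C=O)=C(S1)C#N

Heavy atoms from the SMILES: 7 C, 1 Cl, 1 N, 3 O, 1 S.
Implicit hydrogens by atom environment:
  4 × C (aromatic): no H
  2 × C: no H
  2 × O: no H
  1 × C: 1 H
  1 × Cl: no H
  1 × N: no H
  1 × O: 1 H
  1 × S (aromatic): no H
  Total hydrogens = 2.
Molecular formula: C7H2ClNO3S

C7H2ClNO3S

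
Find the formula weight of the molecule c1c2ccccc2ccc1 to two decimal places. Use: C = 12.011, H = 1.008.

128.17

Molecular formula: C10H8.
M = 10×12.011 + 8×1.008 = 128.17 g/mol.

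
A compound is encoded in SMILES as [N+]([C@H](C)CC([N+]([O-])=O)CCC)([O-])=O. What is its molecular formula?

C7H14N2O4

Heavy atoms from the SMILES: 7 C, 2 N, 4 O.
Implicit hydrogens by atom environment:
  3 × C: 2 H each → 6
  2 × C: 3 H each → 6
  2 × C: 1 H each → 2
  2 × N (charge +1): no H
  2 × O: no H
  2 × O (charge -1): no H
  Total hydrogens = 14.
Molecular formula: C7H14N2O4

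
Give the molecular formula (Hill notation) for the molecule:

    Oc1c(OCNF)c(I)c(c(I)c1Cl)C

C8H7ClFI2NO2

Heavy atoms from the SMILES: 8 C, 1 Cl, 1 F, 2 I, 1 N, 2 O.
Implicit hydrogens by atom environment:
  6 × C (aromatic): no H
  2 × I: no H
  1 × C: 3 H
  1 × C: 2 H
  1 × Cl: no H
  1 × F: no H
  1 × N: 1 H
  1 × O: 1 H
  1 × O: no H
  Total hydrogens = 7.
Molecular formula: C8H7ClFI2NO2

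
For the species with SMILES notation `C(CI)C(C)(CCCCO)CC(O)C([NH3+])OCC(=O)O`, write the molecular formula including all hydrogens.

Heavy atoms from the SMILES: 13 C, 1 I, 1 N, 5 O.
Implicit hydrogens by atom environment:
  8 × C: 2 H each → 16
  3 × O: 1 H each → 3
  2 × C: 1 H each → 2
  2 × C: no H
  2 × O: no H
  1 × C: 3 H
  1 × I: no H
  1 × N (charge +1): 3 H
  Total hydrogens = 27.
Net charge +1.
Molecular formula: C13H27INO5+

C13H27INO5+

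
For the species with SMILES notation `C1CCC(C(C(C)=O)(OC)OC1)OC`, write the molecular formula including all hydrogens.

Heavy atoms from the SMILES: 10 C, 4 O.
Implicit hydrogens by atom environment:
  4 × C: 2 H each → 8
  4 × O: no H
  3 × C: 3 H each → 9
  2 × C: no H
  1 × C: 1 H
  Total hydrogens = 18.
Molecular formula: C10H18O4

C10H18O4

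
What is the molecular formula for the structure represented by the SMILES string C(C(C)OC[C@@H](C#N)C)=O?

Heavy atoms from the SMILES: 7 C, 1 N, 2 O.
Implicit hydrogens by atom environment:
  3 × C: 1 H each → 3
  2 × C: 3 H each → 6
  2 × O: no H
  1 × C: 2 H
  1 × C: no H
  1 × N: no H
  Total hydrogens = 11.
Molecular formula: C7H11NO2

C7H11NO2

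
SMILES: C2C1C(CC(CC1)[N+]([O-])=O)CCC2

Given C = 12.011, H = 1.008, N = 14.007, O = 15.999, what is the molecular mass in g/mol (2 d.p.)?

Molecular formula: C10H17NO2.
M = 10×12.011 + 17×1.008 + 1×14.007 + 2×15.999 = 183.25 g/mol.

183.25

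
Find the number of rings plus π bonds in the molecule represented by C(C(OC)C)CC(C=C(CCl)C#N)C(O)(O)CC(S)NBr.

Molecular formula from the SMILES: C13H22BrClN2O3S.
DoU = (2C + 2 + N − H − X)/2 = (2·13 + 2 + 2 − 22 − 2)/2 = 6/2 = 3.
(Structurally: 0 ring(s) + 3 π bond(s) = 3.)

3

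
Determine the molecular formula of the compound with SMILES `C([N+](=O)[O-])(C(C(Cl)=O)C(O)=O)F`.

Heavy atoms from the SMILES: 4 C, 1 Cl, 1 F, 1 N, 5 O.
Implicit hydrogens by atom environment:
  3 × O: no H
  2 × C: 1 H each → 2
  2 × C: no H
  1 × Cl: no H
  1 × F: no H
  1 × N (charge +1): no H
  1 × O: 1 H
  1 × O (charge -1): no H
  Total hydrogens = 3.
Molecular formula: C4H3ClFNO5

C4H3ClFNO5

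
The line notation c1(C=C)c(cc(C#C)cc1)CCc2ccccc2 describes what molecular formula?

Heavy atoms from the SMILES: 18 C.
Implicit hydrogens by atom environment:
  8 × C (aromatic): 1 H each → 8
  4 × C (aromatic): no H
  3 × C: 2 H each → 6
  2 × C: 1 H each → 2
  1 × C: no H
  Total hydrogens = 16.
Molecular formula: C18H16

C18H16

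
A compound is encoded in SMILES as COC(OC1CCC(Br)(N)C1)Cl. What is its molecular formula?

Heavy atoms from the SMILES: 1 Br, 7 C, 1 Cl, 1 N, 2 O.
Implicit hydrogens by atom environment:
  3 × C: 2 H each → 6
  2 × C: 1 H each → 2
  2 × O: no H
  1 × Br: no H
  1 × C: 3 H
  1 × C: no H
  1 × Cl: no H
  1 × N: 2 H
  Total hydrogens = 13.
Molecular formula: C7H13BrClNO2

C7H13BrClNO2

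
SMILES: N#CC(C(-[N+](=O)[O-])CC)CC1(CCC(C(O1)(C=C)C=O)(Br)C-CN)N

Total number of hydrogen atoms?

25

Hydrogens are implicit in SMILES; fill each atom to its normal valence:
  7 × C: 2 H each → 14
  4 × C: 1 H each → 4
  4 × C: no H
  3 × O: no H
  2 × N: 2 H each → 4
  1 × Br: no H
  1 × C: 3 H
  1 × N: no H
  1 × N (charge +1): no H
  1 × O (charge -1): no H
  Total hydrogens = 25.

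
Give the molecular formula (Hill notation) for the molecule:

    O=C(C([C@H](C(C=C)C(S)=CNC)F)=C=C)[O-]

Heavy atoms from the SMILES: 11 C, 1 F, 1 N, 2 O, 1 S.
Implicit hydrogens by atom environment:
  4 × C: 1 H each → 4
  4 × C: no H
  2 × C: 2 H each → 4
  1 × C: 3 H
  1 × F: no H
  1 × N: 1 H
  1 × O: no H
  1 × O (charge -1): no H
  1 × S: 1 H
  Total hydrogens = 13.
Net charge -1.
Molecular formula: C11H13FNO2S-

C11H13FNO2S-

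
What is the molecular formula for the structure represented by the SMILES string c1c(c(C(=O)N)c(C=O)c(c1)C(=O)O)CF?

C10H8FNO4

Heavy atoms from the SMILES: 10 C, 1 F, 1 N, 4 O.
Implicit hydrogens by atom environment:
  4 × C (aromatic): no H
  3 × O: no H
  2 × C (aromatic): 1 H each → 2
  2 × C: no H
  1 × C: 2 H
  1 × C: 1 H
  1 × F: no H
  1 × N: 2 H
  1 × O: 1 H
  Total hydrogens = 8.
Molecular formula: C10H8FNO4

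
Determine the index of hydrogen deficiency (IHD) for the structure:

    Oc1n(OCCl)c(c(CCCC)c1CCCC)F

3

Molecular formula from the SMILES: C13H21ClFNO2.
DoU = (2C + 2 + N − H − X)/2 = (2·13 + 2 + 1 − 21 − 2)/2 = 6/2 = 3.
(Structurally: 1 ring(s) + 2 π bond(s) = 3.)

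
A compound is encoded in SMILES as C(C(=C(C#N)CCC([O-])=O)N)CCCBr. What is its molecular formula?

C10H14BrN2O2-

Heavy atoms from the SMILES: 1 Br, 10 C, 2 N, 2 O.
Implicit hydrogens by atom environment:
  6 × C: 2 H each → 12
  4 × C: no H
  1 × Br: no H
  1 × N: 2 H
  1 × N: no H
  1 × O: no H
  1 × O (charge -1): no H
  Total hydrogens = 14.
Net charge -1.
Molecular formula: C10H14BrN2O2-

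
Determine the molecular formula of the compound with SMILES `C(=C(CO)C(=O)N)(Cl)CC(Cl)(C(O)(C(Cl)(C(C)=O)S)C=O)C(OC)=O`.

C13H16Cl3NO7S

Heavy atoms from the SMILES: 13 C, 3 Cl, 1 N, 7 O, 1 S.
Implicit hydrogens by atom environment:
  8 × C: no H
  5 × O: no H
  3 × Cl: no H
  2 × C: 3 H each → 6
  2 × C: 2 H each → 4
  2 × O: 1 H each → 2
  1 × C: 1 H
  1 × N: 2 H
  1 × S: 1 H
  Total hydrogens = 16.
Molecular formula: C13H16Cl3NO7S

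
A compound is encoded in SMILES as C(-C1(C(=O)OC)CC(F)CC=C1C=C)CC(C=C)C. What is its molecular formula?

C16H23FO2

Heavy atoms from the SMILES: 16 C, 1 F, 2 O.
Implicit hydrogens by atom environment:
  6 × C: 2 H each → 12
  5 × C: 1 H each → 5
  3 × C: no H
  2 × C: 3 H each → 6
  2 × O: no H
  1 × F: no H
  Total hydrogens = 23.
Molecular formula: C16H23FO2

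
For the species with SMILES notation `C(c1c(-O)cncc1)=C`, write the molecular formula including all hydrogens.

C7H7NO

Heavy atoms from the SMILES: 7 C, 1 N, 1 O.
Implicit hydrogens by atom environment:
  3 × C (aromatic): 1 H each → 3
  2 × C (aromatic): no H
  1 × C: 2 H
  1 × C: 1 H
  1 × N (aromatic): no H
  1 × O: 1 H
  Total hydrogens = 7.
Molecular formula: C7H7NO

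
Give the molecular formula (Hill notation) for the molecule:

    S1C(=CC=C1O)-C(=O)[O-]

C5H3O3S-

Heavy atoms from the SMILES: 5 C, 3 O, 1 S.
Implicit hydrogens by atom environment:
  2 × C (aromatic): 1 H each → 2
  2 × C (aromatic): no H
  1 × C: no H
  1 × O: 1 H
  1 × O: no H
  1 × O (charge -1): no H
  1 × S (aromatic): no H
  Total hydrogens = 3.
Net charge -1.
Molecular formula: C5H3O3S-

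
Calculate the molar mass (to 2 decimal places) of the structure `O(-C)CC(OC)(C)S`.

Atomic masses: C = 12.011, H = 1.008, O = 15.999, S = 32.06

136.21

Molecular formula: C5H12O2S.
M = 5×12.011 + 12×1.008 + 2×15.999 + 1×32.06 = 136.21 g/mol.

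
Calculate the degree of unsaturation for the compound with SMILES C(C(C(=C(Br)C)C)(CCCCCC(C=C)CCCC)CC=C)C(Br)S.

3

Molecular formula from the SMILES: C22H38Br2S.
DoU = (2C + 2 + N − H − X)/2 = (2·22 + 2 + 0 − 38 − 2)/2 = 6/2 = 3.
(Structurally: 0 ring(s) + 3 π bond(s) = 3.)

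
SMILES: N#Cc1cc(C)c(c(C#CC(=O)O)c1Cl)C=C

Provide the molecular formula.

Heavy atoms from the SMILES: 13 C, 1 Cl, 1 N, 2 O.
Implicit hydrogens by atom environment:
  5 × C (aromatic): no H
  4 × C: no H
  1 × C: 3 H
  1 × C: 2 H
  1 × C (aromatic): 1 H
  1 × C: 1 H
  1 × Cl: no H
  1 × N: no H
  1 × O: 1 H
  1 × O: no H
  Total hydrogens = 8.
Molecular formula: C13H8ClNO2

C13H8ClNO2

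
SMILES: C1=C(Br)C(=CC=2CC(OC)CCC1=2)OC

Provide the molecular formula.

Heavy atoms from the SMILES: 1 Br, 12 C, 2 O.
Implicit hydrogens by atom environment:
  4 × C (aromatic): no H
  3 × C: 2 H each → 6
  2 × C: 3 H each → 6
  2 × C (aromatic): 1 H each → 2
  2 × O: no H
  1 × Br: no H
  1 × C: 1 H
  Total hydrogens = 15.
Molecular formula: C12H15BrO2

C12H15BrO2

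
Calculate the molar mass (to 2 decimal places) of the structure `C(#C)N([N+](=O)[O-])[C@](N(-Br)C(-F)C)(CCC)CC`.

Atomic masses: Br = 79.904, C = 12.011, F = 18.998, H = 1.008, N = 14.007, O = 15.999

310.17

Molecular formula: C10H17BrFN3O2.
M = 1×79.904 + 10×12.011 + 1×18.998 + 17×1.008 + 3×14.007 + 2×15.999 = 310.17 g/mol.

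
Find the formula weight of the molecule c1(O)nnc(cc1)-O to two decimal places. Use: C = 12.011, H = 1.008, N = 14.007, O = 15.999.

112.09

Molecular formula: C4H4N2O2.
M = 4×12.011 + 4×1.008 + 2×14.007 + 2×15.999 = 112.09 g/mol.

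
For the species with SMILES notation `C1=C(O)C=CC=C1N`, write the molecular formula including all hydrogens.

C6H7NO

Heavy atoms from the SMILES: 6 C, 1 N, 1 O.
Implicit hydrogens by atom environment:
  4 × C (aromatic): 1 H each → 4
  2 × C (aromatic): no H
  1 × N: 2 H
  1 × O: 1 H
  Total hydrogens = 7.
Molecular formula: C6H7NO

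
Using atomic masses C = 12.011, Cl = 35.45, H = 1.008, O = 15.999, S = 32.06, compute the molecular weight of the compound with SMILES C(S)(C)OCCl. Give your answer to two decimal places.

Molecular formula: C3H7ClOS.
M = 3×12.011 + 1×35.45 + 7×1.008 + 1×15.999 + 1×32.06 = 126.60 g/mol.

126.60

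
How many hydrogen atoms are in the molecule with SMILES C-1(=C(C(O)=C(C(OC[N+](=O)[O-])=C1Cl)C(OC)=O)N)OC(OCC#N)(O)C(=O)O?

12

Hydrogens are implicit in SMILES; fill each atom to its normal valence:
  7 × O: no H
  6 × C (aromatic): no H
  4 × C: no H
  3 × O: 1 H each → 3
  2 × C: 2 H each → 4
  1 × C: 3 H
  1 × Cl: no H
  1 × N: 2 H
  1 × N: no H
  1 × N (charge +1): no H
  1 × O (charge -1): no H
  Total hydrogens = 12.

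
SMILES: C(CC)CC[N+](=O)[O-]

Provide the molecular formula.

C5H11NO2

Heavy atoms from the SMILES: 5 C, 1 N, 2 O.
Implicit hydrogens by atom environment:
  4 × C: 2 H each → 8
  1 × C: 3 H
  1 × N (charge +1): no H
  1 × O: no H
  1 × O (charge -1): no H
  Total hydrogens = 11.
Molecular formula: C5H11NO2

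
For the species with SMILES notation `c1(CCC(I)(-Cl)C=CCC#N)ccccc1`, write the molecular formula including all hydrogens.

Heavy atoms from the SMILES: 13 C, 1 Cl, 1 I, 1 N.
Implicit hydrogens by atom environment:
  5 × C (aromatic): 1 H each → 5
  3 × C: 2 H each → 6
  2 × C: 1 H each → 2
  2 × C: no H
  1 × C (aromatic): no H
  1 × Cl: no H
  1 × I: no H
  1 × N: no H
  Total hydrogens = 13.
Molecular formula: C13H13ClIN

C13H13ClIN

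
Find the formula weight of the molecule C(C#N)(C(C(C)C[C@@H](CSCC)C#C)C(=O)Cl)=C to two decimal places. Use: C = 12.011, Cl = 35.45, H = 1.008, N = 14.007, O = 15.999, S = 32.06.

283.81

Molecular formula: C14H18ClNOS.
M = 14×12.011 + 1×35.45 + 18×1.008 + 1×14.007 + 1×15.999 + 1×32.06 = 283.81 g/mol.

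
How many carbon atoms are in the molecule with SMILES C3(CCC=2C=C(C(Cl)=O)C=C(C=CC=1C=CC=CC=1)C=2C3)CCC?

22

The symbol for carbon appears 22 times in the SMILES. (Cl is a single chlorine, not C + l.)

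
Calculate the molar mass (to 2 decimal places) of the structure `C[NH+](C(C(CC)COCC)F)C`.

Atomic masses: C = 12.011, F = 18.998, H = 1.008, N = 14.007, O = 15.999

178.27

Molecular formula: C9H21FNO+.
M = 9×12.011 + 1×18.998 + 21×1.008 + 1×14.007 + 1×15.999 = 178.27 g/mol.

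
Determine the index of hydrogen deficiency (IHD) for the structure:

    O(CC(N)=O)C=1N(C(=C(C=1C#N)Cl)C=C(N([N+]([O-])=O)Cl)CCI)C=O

9

Molecular formula from the SMILES: C12H10Cl2IN5O5.
DoU = (2C + 2 + N − H − X)/2 = (2·12 + 2 + 5 − 10 − 3)/2 = 18/2 = 9.
(Structurally: 1 ring(s) + 8 π bond(s) = 9.)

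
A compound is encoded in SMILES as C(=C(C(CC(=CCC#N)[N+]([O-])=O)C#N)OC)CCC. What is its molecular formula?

C13H17N3O3

Heavy atoms from the SMILES: 13 C, 3 N, 3 O.
Implicit hydrogens by atom environment:
  4 × C: 2 H each → 8
  4 × C: no H
  3 × C: 1 H each → 3
  2 × C: 3 H each → 6
  2 × N: no H
  2 × O: no H
  1 × N (charge +1): no H
  1 × O (charge -1): no H
  Total hydrogens = 17.
Molecular formula: C13H17N3O3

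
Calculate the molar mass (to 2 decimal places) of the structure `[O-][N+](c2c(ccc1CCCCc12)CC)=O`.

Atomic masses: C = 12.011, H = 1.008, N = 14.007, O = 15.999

Molecular formula: C12H15NO2.
M = 12×12.011 + 15×1.008 + 1×14.007 + 2×15.999 = 205.26 g/mol.

205.26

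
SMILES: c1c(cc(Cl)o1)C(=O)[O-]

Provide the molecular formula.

C5H2ClO3-

Heavy atoms from the SMILES: 5 C, 1 Cl, 3 O.
Implicit hydrogens by atom environment:
  2 × C (aromatic): 1 H each → 2
  2 × C (aromatic): no H
  1 × C: no H
  1 × Cl: no H
  1 × O (aromatic): no H
  1 × O: no H
  1 × O (charge -1): no H
  Total hydrogens = 2.
Net charge -1.
Molecular formula: C5H2ClO3-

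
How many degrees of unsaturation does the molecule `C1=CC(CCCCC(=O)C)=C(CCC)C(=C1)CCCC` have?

Molecular formula from the SMILES: C19H30O.
DoU = (2C + 2 + N − H − X)/2 = (2·19 + 2 + 0 − 30 − 0)/2 = 10/2 = 5.
(Structurally: 1 ring(s) + 4 π bond(s) = 5.)

5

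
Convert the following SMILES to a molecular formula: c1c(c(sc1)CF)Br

Heavy atoms from the SMILES: 1 Br, 5 C, 1 F, 1 S.
Implicit hydrogens by atom environment:
  2 × C (aromatic): 1 H each → 2
  2 × C (aromatic): no H
  1 × Br: no H
  1 × C: 2 H
  1 × F: no H
  1 × S (aromatic): no H
  Total hydrogens = 4.
Molecular formula: C5H4BrFS

C5H4BrFS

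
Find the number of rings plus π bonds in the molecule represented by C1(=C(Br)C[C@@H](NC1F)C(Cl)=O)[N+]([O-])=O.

Molecular formula from the SMILES: C6H5BrClFN2O3.
DoU = (2C + 2 + N − H − X)/2 = (2·6 + 2 + 2 − 5 − 3)/2 = 8/2 = 4.
(Structurally: 1 ring(s) + 3 π bond(s) = 4.)

4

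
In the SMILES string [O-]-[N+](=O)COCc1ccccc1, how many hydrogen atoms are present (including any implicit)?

9

Hydrogens are implicit in SMILES; fill each atom to its normal valence:
  5 × C (aromatic): 1 H each → 5
  2 × C: 2 H each → 4
  2 × O: no H
  1 × C (aromatic): no H
  1 × N (charge +1): no H
  1 × O (charge -1): no H
  Total hydrogens = 9.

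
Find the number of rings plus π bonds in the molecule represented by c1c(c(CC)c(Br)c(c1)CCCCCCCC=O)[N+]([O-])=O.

6

Molecular formula from the SMILES: C16H22BrNO3.
DoU = (2C + 2 + N − H − X)/2 = (2·16 + 2 + 1 − 22 − 1)/2 = 12/2 = 6.
(Structurally: 1 ring(s) + 5 π bond(s) = 6.)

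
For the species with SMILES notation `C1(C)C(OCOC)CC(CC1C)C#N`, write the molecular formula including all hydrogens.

Heavy atoms from the SMILES: 11 C, 1 N, 2 O.
Implicit hydrogens by atom environment:
  4 × C: 1 H each → 4
  3 × C: 3 H each → 9
  3 × C: 2 H each → 6
  2 × O: no H
  1 × C: no H
  1 × N: no H
  Total hydrogens = 19.
Molecular formula: C11H19NO2

C11H19NO2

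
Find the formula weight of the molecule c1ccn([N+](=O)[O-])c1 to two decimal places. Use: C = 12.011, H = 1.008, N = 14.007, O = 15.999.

Molecular formula: C4H4N2O2.
M = 4×12.011 + 4×1.008 + 2×14.007 + 2×15.999 = 112.09 g/mol.

112.09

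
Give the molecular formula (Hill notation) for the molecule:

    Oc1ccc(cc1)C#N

Heavy atoms from the SMILES: 7 C, 1 N, 1 O.
Implicit hydrogens by atom environment:
  4 × C (aromatic): 1 H each → 4
  2 × C (aromatic): no H
  1 × C: no H
  1 × N: no H
  1 × O: 1 H
  Total hydrogens = 5.
Molecular formula: C7H5NO

C7H5NO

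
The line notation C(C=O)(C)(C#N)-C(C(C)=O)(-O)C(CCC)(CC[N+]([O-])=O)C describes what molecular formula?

C14H22N2O5

Heavy atoms from the SMILES: 14 C, 2 N, 5 O.
Implicit hydrogens by atom environment:
  5 × C: no H
  4 × C: 3 H each → 12
  4 × C: 2 H each → 8
  3 × O: no H
  1 × C: 1 H
  1 × N (charge +1): no H
  1 × N: no H
  1 × O: 1 H
  1 × O (charge -1): no H
  Total hydrogens = 22.
Molecular formula: C14H22N2O5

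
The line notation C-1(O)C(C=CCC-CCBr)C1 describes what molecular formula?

C9H15BrO

Heavy atoms from the SMILES: 1 Br, 9 C, 1 O.
Implicit hydrogens by atom environment:
  5 × C: 2 H each → 10
  4 × C: 1 H each → 4
  1 × Br: no H
  1 × O: 1 H
  Total hydrogens = 15.
Molecular formula: C9H15BrO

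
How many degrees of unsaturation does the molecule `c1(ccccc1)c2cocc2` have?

Molecular formula from the SMILES: C10H8O.
DoU = (2C + 2 + N − H − X)/2 = (2·10 + 2 + 0 − 8 − 0)/2 = 14/2 = 7.
(Structurally: 2 ring(s) + 5 π bond(s) = 7.)

7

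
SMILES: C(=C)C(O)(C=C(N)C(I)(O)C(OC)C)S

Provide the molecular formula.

Heavy atoms from the SMILES: 9 C, 1 I, 1 N, 3 O, 1 S.
Implicit hydrogens by atom environment:
  3 × C: 1 H each → 3
  3 × C: no H
  2 × C: 3 H each → 6
  2 × O: 1 H each → 2
  1 × C: 2 H
  1 × I: no H
  1 × N: 2 H
  1 × O: no H
  1 × S: 1 H
  Total hydrogens = 16.
Molecular formula: C9H16INO3S

C9H16INO3S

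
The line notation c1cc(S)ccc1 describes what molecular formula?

Heavy atoms from the SMILES: 6 C, 1 S.
Implicit hydrogens by atom environment:
  5 × C (aromatic): 1 H each → 5
  1 × C (aromatic): no H
  1 × S: 1 H
  Total hydrogens = 6.
Molecular formula: C6H6S

C6H6S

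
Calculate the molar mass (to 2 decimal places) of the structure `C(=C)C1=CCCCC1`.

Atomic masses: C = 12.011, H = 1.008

Molecular formula: C8H12.
M = 8×12.011 + 12×1.008 = 108.18 g/mol.

108.18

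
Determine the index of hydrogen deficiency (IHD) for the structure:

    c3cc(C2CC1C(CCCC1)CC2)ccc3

6

Molecular formula from the SMILES: C16H22.
DoU = (2C + 2 + N − H − X)/2 = (2·16 + 2 + 0 − 22 − 0)/2 = 12/2 = 6.
(Structurally: 3 ring(s) + 3 π bond(s) = 6.)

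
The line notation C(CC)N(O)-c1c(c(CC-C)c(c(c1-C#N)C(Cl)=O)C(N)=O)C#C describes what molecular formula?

C17H18ClN3O3

Heavy atoms from the SMILES: 17 C, 1 Cl, 3 N, 3 O.
Implicit hydrogens by atom environment:
  6 × C (aromatic): no H
  4 × C: 2 H each → 8
  4 × C: no H
  2 × C: 3 H each → 6
  2 × N: no H
  2 × O: no H
  1 × C: 1 H
  1 × Cl: no H
  1 × N: 2 H
  1 × O: 1 H
  Total hydrogens = 18.
Molecular formula: C17H18ClN3O3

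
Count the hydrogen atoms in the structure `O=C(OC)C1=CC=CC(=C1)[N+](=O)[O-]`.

7

Hydrogens are implicit in SMILES; fill each atom to its normal valence:
  4 × C (aromatic): 1 H each → 4
  3 × O: no H
  2 × C (aromatic): no H
  1 × C: 3 H
  1 × C: no H
  1 × N (charge +1): no H
  1 × O (charge -1): no H
  Total hydrogens = 7.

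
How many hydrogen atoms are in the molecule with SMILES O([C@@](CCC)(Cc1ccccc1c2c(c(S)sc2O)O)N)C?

21

Hydrogens are implicit in SMILES; fill each atom to its normal valence:
  6 × C (aromatic): no H
  4 × C (aromatic): 1 H each → 4
  3 × C: 2 H each → 6
  2 × C: 3 H each → 6
  2 × O: 1 H each → 2
  1 × C: no H
  1 × N: 2 H
  1 × O: no H
  1 × S: 1 H
  1 × S (aromatic): no H
  Total hydrogens = 21.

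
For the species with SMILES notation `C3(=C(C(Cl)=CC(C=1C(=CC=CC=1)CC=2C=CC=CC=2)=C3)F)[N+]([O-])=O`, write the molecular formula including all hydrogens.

C19H13ClFNO2

Heavy atoms from the SMILES: 19 C, 1 Cl, 1 F, 1 N, 2 O.
Implicit hydrogens by atom environment:
  11 × C (aromatic): 1 H each → 11
  7 × C (aromatic): no H
  1 × C: 2 H
  1 × Cl: no H
  1 × F: no H
  1 × N (charge +1): no H
  1 × O: no H
  1 × O (charge -1): no H
  Total hydrogens = 13.
Molecular formula: C19H13ClFNO2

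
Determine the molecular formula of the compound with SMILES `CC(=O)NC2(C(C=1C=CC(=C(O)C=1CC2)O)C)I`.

Heavy atoms from the SMILES: 13 C, 1 I, 1 N, 3 O.
Implicit hydrogens by atom environment:
  4 × C (aromatic): no H
  2 × C: 3 H each → 6
  2 × C: 2 H each → 4
  2 × C (aromatic): 1 H each → 2
  2 × C: no H
  2 × O: 1 H each → 2
  1 × C: 1 H
  1 × I: no H
  1 × N: 1 H
  1 × O: no H
  Total hydrogens = 16.
Molecular formula: C13H16INO3

C13H16INO3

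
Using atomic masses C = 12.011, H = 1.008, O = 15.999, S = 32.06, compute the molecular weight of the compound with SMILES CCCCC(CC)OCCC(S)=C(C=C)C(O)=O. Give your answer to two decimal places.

Molecular formula: C14H24O3S.
M = 14×12.011 + 24×1.008 + 3×15.999 + 1×32.06 = 272.40 g/mol.

272.40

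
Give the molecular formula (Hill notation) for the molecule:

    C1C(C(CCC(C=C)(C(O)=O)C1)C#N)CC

Heavy atoms from the SMILES: 13 C, 1 N, 2 O.
Implicit hydrogens by atom environment:
  6 × C: 2 H each → 12
  3 × C: 1 H each → 3
  3 × C: no H
  1 × C: 3 H
  1 × N: no H
  1 × O: 1 H
  1 × O: no H
  Total hydrogens = 19.
Molecular formula: C13H19NO2

C13H19NO2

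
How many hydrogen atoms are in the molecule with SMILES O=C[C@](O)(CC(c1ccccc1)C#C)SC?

14

Hydrogens are implicit in SMILES; fill each atom to its normal valence:
  5 × C (aromatic): 1 H each → 5
  3 × C: 1 H each → 3
  2 × C: no H
  1 × C: 3 H
  1 × C: 2 H
  1 × C (aromatic): no H
  1 × O: 1 H
  1 × O: no H
  1 × S: no H
  Total hydrogens = 14.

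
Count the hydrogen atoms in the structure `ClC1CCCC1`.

Hydrogens are implicit in SMILES; fill each atom to its normal valence:
  4 × C: 2 H each → 8
  1 × C: 1 H
  1 × Cl: no H
  Total hydrogens = 9.

9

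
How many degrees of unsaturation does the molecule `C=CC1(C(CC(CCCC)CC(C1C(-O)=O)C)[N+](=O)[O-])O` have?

4

Molecular formula from the SMILES: C15H25NO5.
DoU = (2C + 2 + N − H − X)/2 = (2·15 + 2 + 1 − 25 − 0)/2 = 8/2 = 4.
(Structurally: 1 ring(s) + 3 π bond(s) = 4.)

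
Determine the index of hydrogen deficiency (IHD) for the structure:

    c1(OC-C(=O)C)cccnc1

5

Molecular formula from the SMILES: C8H9NO2.
DoU = (2C + 2 + N − H − X)/2 = (2·8 + 2 + 1 − 9 − 0)/2 = 10/2 = 5.
(Structurally: 1 ring(s) + 4 π bond(s) = 5.)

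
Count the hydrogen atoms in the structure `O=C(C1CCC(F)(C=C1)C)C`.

Hydrogens are implicit in SMILES; fill each atom to its normal valence:
  3 × C: 1 H each → 3
  2 × C: 3 H each → 6
  2 × C: 2 H each → 4
  2 × C: no H
  1 × F: no H
  1 × O: no H
  Total hydrogens = 13.

13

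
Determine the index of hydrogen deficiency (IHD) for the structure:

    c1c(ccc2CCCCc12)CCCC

5

Molecular formula from the SMILES: C14H20.
DoU = (2C + 2 + N − H − X)/2 = (2·14 + 2 + 0 − 20 − 0)/2 = 10/2 = 5.
(Structurally: 2 ring(s) + 3 π bond(s) = 5.)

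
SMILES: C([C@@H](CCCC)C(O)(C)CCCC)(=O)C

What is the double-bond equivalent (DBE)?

1

Molecular formula from the SMILES: C13H26O2.
DoU = (2C + 2 + N − H − X)/2 = (2·13 + 2 + 0 − 26 − 0)/2 = 2/2 = 1.
(Structurally: 0 ring(s) + 1 π bond(s) = 1.)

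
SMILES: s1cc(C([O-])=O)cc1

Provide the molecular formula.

C5H3O2S-

Heavy atoms from the SMILES: 5 C, 2 O, 1 S.
Implicit hydrogens by atom environment:
  3 × C (aromatic): 1 H each → 3
  1 × C (aromatic): no H
  1 × C: no H
  1 × O: no H
  1 × O (charge -1): no H
  1 × S (aromatic): no H
  Total hydrogens = 3.
Net charge -1.
Molecular formula: C5H3O2S-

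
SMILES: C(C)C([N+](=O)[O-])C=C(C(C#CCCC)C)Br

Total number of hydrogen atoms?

18

Hydrogens are implicit in SMILES; fill each atom to its normal valence:
  3 × C: 3 H each → 9
  3 × C: 2 H each → 6
  3 × C: 1 H each → 3
  3 × C: no H
  1 × Br: no H
  1 × N (charge +1): no H
  1 × O: no H
  1 × O (charge -1): no H
  Total hydrogens = 18.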